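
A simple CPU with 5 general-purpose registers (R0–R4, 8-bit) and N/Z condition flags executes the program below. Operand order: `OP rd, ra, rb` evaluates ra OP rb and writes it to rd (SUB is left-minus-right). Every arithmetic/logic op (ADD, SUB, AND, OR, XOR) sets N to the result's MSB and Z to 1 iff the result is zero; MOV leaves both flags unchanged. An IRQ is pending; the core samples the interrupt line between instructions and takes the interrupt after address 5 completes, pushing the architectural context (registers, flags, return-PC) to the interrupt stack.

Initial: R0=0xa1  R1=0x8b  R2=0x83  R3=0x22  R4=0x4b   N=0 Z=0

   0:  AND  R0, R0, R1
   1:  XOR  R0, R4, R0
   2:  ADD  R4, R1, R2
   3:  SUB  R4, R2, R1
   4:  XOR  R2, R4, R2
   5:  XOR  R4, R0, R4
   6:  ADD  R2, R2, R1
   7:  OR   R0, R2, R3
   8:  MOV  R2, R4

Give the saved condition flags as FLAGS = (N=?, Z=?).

after  0: R0=0x81 R1=0x8b R2=0x83 R3=0x22 R4=0x4b  N=1 Z=0
after  1: R0=0xca R1=0x8b R2=0x83 R3=0x22 R4=0x4b  N=1 Z=0
after  2: R0=0xca R1=0x8b R2=0x83 R3=0x22 R4=0x0e  N=0 Z=0
after  3: R0=0xca R1=0x8b R2=0x83 R3=0x22 R4=0xf8  N=1 Z=0
after  4: R0=0xca R1=0x8b R2=0x7b R3=0x22 R4=0xf8  N=0 Z=0
after  5: R0=0xca R1=0x8b R2=0x7b R3=0x22 R4=0x32  N=0 Z=0
-- IRQ taken; context saved, return-PC = 6 --

FLAGS = (N=0, Z=0)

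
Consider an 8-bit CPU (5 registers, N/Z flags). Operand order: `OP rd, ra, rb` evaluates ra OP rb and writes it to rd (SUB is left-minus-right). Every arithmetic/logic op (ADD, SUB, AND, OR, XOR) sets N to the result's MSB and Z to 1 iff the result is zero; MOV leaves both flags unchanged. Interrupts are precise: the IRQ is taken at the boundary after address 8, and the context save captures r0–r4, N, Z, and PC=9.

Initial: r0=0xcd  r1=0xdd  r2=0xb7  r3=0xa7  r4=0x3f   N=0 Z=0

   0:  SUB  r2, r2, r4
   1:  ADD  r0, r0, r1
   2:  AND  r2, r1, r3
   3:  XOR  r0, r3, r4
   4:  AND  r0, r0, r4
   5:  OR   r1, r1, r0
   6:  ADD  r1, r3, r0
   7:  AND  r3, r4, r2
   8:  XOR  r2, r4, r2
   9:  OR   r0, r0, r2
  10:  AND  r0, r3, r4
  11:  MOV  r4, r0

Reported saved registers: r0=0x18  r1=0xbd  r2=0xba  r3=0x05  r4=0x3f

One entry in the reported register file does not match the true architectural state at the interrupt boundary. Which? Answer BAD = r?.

after  0: r0=0xcd r1=0xdd r2=0x78 r3=0xa7 r4=0x3f  N=0 Z=0
after  1: r0=0xaa r1=0xdd r2=0x78 r3=0xa7 r4=0x3f  N=1 Z=0
after  2: r0=0xaa r1=0xdd r2=0x85 r3=0xa7 r4=0x3f  N=1 Z=0
after  3: r0=0x98 r1=0xdd r2=0x85 r3=0xa7 r4=0x3f  N=1 Z=0
after  4: r0=0x18 r1=0xdd r2=0x85 r3=0xa7 r4=0x3f  N=0 Z=0
after  5: r0=0x18 r1=0xdd r2=0x85 r3=0xa7 r4=0x3f  N=1 Z=0
after  6: r0=0x18 r1=0xbf r2=0x85 r3=0xa7 r4=0x3f  N=1 Z=0
after  7: r0=0x18 r1=0xbf r2=0x85 r3=0x05 r4=0x3f  N=0 Z=0
after  8: r0=0x18 r1=0xbf r2=0xba r3=0x05 r4=0x3f  N=1 Z=0
-- IRQ taken; context saved, return-PC = 9 --
mismatch: r1: reported 0xbd vs actual 0xbf

BAD = r1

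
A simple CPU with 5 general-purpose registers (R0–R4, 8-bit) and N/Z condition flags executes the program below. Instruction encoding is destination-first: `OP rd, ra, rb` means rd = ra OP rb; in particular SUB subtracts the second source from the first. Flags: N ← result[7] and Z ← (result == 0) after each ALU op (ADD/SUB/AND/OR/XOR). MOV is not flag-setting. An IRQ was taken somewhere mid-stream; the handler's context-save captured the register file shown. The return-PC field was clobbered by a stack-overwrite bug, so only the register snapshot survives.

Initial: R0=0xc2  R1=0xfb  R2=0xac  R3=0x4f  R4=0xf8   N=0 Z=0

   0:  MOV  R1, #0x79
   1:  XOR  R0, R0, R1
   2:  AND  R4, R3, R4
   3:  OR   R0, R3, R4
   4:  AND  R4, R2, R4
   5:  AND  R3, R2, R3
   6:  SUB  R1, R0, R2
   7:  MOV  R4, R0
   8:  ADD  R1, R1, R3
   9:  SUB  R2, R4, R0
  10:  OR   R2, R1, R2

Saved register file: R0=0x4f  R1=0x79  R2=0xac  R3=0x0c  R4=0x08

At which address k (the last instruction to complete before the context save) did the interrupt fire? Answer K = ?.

K = 5

after  0: R0=0xc2 R1=0x79 R2=0xac R3=0x4f R4=0xf8  N=0 Z=0
after  1: R0=0xbb R1=0x79 R2=0xac R3=0x4f R4=0xf8  N=1 Z=0
after  2: R0=0xbb R1=0x79 R2=0xac R3=0x4f R4=0x48  N=0 Z=0
after  3: R0=0x4f R1=0x79 R2=0xac R3=0x4f R4=0x48  N=0 Z=0
after  4: R0=0x4f R1=0x79 R2=0xac R3=0x4f R4=0x08  N=0 Z=0
after  5: R0=0x4f R1=0x79 R2=0xac R3=0x0c R4=0x08  N=0 Z=0
-- IRQ taken; context saved, return-PC = 6 --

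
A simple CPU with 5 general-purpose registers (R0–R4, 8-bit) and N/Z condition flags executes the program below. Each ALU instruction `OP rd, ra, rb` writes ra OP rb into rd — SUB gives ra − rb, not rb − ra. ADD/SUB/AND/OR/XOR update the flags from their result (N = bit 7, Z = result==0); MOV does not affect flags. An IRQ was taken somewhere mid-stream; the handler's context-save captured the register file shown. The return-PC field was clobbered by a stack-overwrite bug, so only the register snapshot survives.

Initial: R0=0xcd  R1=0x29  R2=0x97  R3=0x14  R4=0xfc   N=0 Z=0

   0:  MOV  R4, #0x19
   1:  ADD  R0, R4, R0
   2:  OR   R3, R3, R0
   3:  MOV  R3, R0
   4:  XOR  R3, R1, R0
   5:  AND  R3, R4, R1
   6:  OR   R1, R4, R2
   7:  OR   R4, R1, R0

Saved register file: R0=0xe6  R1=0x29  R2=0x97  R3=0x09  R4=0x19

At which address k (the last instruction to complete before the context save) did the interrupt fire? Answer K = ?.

K = 5

after  0: R0=0xcd R1=0x29 R2=0x97 R3=0x14 R4=0x19  N=0 Z=0
after  1: R0=0xe6 R1=0x29 R2=0x97 R3=0x14 R4=0x19  N=1 Z=0
after  2: R0=0xe6 R1=0x29 R2=0x97 R3=0xf6 R4=0x19  N=1 Z=0
after  3: R0=0xe6 R1=0x29 R2=0x97 R3=0xe6 R4=0x19  N=1 Z=0
after  4: R0=0xe6 R1=0x29 R2=0x97 R3=0xcf R4=0x19  N=1 Z=0
after  5: R0=0xe6 R1=0x29 R2=0x97 R3=0x09 R4=0x19  N=0 Z=0
-- IRQ taken; context saved, return-PC = 6 --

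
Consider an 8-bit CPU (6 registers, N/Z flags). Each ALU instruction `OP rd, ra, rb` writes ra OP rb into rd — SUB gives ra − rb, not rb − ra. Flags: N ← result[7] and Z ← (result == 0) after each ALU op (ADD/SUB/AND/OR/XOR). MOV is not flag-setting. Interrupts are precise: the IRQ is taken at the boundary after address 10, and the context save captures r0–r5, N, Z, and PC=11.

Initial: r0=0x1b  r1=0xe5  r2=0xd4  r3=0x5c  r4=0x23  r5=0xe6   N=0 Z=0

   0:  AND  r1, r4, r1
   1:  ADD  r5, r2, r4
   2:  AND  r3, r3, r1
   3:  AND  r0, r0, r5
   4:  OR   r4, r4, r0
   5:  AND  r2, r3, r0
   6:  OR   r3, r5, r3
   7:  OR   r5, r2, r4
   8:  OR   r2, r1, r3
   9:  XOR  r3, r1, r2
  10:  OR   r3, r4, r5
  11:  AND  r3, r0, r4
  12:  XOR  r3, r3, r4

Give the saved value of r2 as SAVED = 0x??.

after  0: r0=0x1b r1=0x21 r2=0xd4 r3=0x5c r4=0x23 r5=0xe6  N=0 Z=0
after  1: r0=0x1b r1=0x21 r2=0xd4 r3=0x5c r4=0x23 r5=0xf7  N=1 Z=0
after  2: r0=0x1b r1=0x21 r2=0xd4 r3=0x00 r4=0x23 r5=0xf7  N=0 Z=1
after  3: r0=0x13 r1=0x21 r2=0xd4 r3=0x00 r4=0x23 r5=0xf7  N=0 Z=0
after  4: r0=0x13 r1=0x21 r2=0xd4 r3=0x00 r4=0x33 r5=0xf7  N=0 Z=0
after  5: r0=0x13 r1=0x21 r2=0x00 r3=0x00 r4=0x33 r5=0xf7  N=0 Z=1
after  6: r0=0x13 r1=0x21 r2=0x00 r3=0xf7 r4=0x33 r5=0xf7  N=1 Z=0
after  7: r0=0x13 r1=0x21 r2=0x00 r3=0xf7 r4=0x33 r5=0x33  N=0 Z=0
after  8: r0=0x13 r1=0x21 r2=0xf7 r3=0xf7 r4=0x33 r5=0x33  N=1 Z=0
after  9: r0=0x13 r1=0x21 r2=0xf7 r3=0xd6 r4=0x33 r5=0x33  N=1 Z=0
after 10: r0=0x13 r1=0x21 r2=0xf7 r3=0x33 r4=0x33 r5=0x33  N=0 Z=0
-- IRQ taken; context saved, return-PC = 11 --

SAVED = 0xf7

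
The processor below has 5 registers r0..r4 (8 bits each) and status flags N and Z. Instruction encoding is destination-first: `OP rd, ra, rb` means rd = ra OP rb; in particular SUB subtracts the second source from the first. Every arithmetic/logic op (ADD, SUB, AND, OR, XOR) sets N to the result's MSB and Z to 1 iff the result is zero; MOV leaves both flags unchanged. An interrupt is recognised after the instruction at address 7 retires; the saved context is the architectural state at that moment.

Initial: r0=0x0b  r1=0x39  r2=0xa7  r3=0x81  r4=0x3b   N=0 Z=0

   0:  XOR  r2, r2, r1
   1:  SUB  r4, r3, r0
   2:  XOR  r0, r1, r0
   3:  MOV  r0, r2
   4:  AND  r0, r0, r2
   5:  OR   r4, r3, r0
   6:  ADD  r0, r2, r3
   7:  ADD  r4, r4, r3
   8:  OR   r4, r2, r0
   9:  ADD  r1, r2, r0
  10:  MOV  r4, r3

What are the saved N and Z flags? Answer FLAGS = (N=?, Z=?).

after  0: r0=0x0b r1=0x39 r2=0x9e r3=0x81 r4=0x3b  N=1 Z=0
after  1: r0=0x0b r1=0x39 r2=0x9e r3=0x81 r4=0x76  N=0 Z=0
after  2: r0=0x32 r1=0x39 r2=0x9e r3=0x81 r4=0x76  N=0 Z=0
after  3: r0=0x9e r1=0x39 r2=0x9e r3=0x81 r4=0x76  N=0 Z=0
after  4: r0=0x9e r1=0x39 r2=0x9e r3=0x81 r4=0x76  N=1 Z=0
after  5: r0=0x9e r1=0x39 r2=0x9e r3=0x81 r4=0x9f  N=1 Z=0
after  6: r0=0x1f r1=0x39 r2=0x9e r3=0x81 r4=0x9f  N=0 Z=0
after  7: r0=0x1f r1=0x39 r2=0x9e r3=0x81 r4=0x20  N=0 Z=0
-- IRQ taken; context saved, return-PC = 8 --

FLAGS = (N=0, Z=0)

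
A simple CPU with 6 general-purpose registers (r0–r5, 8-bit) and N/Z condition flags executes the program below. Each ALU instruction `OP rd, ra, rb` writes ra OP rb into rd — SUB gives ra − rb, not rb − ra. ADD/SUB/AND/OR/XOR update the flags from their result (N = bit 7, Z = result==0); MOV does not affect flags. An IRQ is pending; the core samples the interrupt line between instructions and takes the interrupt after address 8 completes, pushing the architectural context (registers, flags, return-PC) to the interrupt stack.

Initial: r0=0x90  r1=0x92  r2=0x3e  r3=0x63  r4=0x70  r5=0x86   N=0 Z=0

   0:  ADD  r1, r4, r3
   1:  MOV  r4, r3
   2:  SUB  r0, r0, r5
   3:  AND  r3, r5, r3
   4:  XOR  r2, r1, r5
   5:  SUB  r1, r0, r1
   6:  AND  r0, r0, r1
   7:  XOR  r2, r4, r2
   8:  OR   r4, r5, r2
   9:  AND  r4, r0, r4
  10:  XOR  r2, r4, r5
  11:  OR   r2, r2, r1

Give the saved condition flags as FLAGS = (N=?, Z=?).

after  0: r0=0x90 r1=0xd3 r2=0x3e r3=0x63 r4=0x70 r5=0x86  N=1 Z=0
after  1: r0=0x90 r1=0xd3 r2=0x3e r3=0x63 r4=0x63 r5=0x86  N=1 Z=0
after  2: r0=0x0a r1=0xd3 r2=0x3e r3=0x63 r4=0x63 r5=0x86  N=0 Z=0
after  3: r0=0x0a r1=0xd3 r2=0x3e r3=0x02 r4=0x63 r5=0x86  N=0 Z=0
after  4: r0=0x0a r1=0xd3 r2=0x55 r3=0x02 r4=0x63 r5=0x86  N=0 Z=0
after  5: r0=0x0a r1=0x37 r2=0x55 r3=0x02 r4=0x63 r5=0x86  N=0 Z=0
after  6: r0=0x02 r1=0x37 r2=0x55 r3=0x02 r4=0x63 r5=0x86  N=0 Z=0
after  7: r0=0x02 r1=0x37 r2=0x36 r3=0x02 r4=0x63 r5=0x86  N=0 Z=0
after  8: r0=0x02 r1=0x37 r2=0x36 r3=0x02 r4=0xb6 r5=0x86  N=1 Z=0
-- IRQ taken; context saved, return-PC = 9 --

FLAGS = (N=1, Z=0)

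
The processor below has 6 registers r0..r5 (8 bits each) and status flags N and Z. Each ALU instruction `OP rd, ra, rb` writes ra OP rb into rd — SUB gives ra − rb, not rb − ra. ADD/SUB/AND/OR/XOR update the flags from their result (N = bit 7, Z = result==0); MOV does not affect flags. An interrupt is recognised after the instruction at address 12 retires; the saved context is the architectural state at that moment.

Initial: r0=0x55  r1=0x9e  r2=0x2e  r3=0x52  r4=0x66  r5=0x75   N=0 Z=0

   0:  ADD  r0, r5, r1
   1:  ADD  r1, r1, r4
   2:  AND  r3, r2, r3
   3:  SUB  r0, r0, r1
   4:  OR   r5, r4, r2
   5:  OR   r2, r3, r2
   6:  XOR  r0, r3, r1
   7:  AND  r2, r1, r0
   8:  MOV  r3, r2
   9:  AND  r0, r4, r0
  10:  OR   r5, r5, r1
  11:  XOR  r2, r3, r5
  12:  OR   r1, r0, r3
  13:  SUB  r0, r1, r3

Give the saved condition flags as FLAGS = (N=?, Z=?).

FLAGS = (N=0, Z=0)

after  0: r0=0x13 r1=0x9e r2=0x2e r3=0x52 r4=0x66 r5=0x75  N=0 Z=0
after  1: r0=0x13 r1=0x04 r2=0x2e r3=0x52 r4=0x66 r5=0x75  N=0 Z=0
after  2: r0=0x13 r1=0x04 r2=0x2e r3=0x02 r4=0x66 r5=0x75  N=0 Z=0
after  3: r0=0x0f r1=0x04 r2=0x2e r3=0x02 r4=0x66 r5=0x75  N=0 Z=0
after  4: r0=0x0f r1=0x04 r2=0x2e r3=0x02 r4=0x66 r5=0x6e  N=0 Z=0
after  5: r0=0x0f r1=0x04 r2=0x2e r3=0x02 r4=0x66 r5=0x6e  N=0 Z=0
after  6: r0=0x06 r1=0x04 r2=0x2e r3=0x02 r4=0x66 r5=0x6e  N=0 Z=0
after  7: r0=0x06 r1=0x04 r2=0x04 r3=0x02 r4=0x66 r5=0x6e  N=0 Z=0
after  8: r0=0x06 r1=0x04 r2=0x04 r3=0x04 r4=0x66 r5=0x6e  N=0 Z=0
after  9: r0=0x06 r1=0x04 r2=0x04 r3=0x04 r4=0x66 r5=0x6e  N=0 Z=0
after 10: r0=0x06 r1=0x04 r2=0x04 r3=0x04 r4=0x66 r5=0x6e  N=0 Z=0
after 11: r0=0x06 r1=0x04 r2=0x6a r3=0x04 r4=0x66 r5=0x6e  N=0 Z=0
after 12: r0=0x06 r1=0x06 r2=0x6a r3=0x04 r4=0x66 r5=0x6e  N=0 Z=0
-- IRQ taken; context saved, return-PC = 13 --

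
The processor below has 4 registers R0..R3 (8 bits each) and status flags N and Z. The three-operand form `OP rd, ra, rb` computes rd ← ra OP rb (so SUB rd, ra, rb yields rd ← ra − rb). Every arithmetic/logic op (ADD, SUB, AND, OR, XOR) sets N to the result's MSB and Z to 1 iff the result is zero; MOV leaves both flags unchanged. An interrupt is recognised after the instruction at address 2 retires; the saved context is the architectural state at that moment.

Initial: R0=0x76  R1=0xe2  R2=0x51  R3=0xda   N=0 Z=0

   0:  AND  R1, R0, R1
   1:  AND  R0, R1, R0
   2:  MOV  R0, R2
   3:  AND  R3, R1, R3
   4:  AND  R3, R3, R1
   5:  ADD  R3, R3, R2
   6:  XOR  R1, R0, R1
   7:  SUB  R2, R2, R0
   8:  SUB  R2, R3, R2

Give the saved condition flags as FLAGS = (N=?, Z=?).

after  0: R0=0x76 R1=0x62 R2=0x51 R3=0xda  N=0 Z=0
after  1: R0=0x62 R1=0x62 R2=0x51 R3=0xda  N=0 Z=0
after  2: R0=0x51 R1=0x62 R2=0x51 R3=0xda  N=0 Z=0
-- IRQ taken; context saved, return-PC = 3 --

FLAGS = (N=0, Z=0)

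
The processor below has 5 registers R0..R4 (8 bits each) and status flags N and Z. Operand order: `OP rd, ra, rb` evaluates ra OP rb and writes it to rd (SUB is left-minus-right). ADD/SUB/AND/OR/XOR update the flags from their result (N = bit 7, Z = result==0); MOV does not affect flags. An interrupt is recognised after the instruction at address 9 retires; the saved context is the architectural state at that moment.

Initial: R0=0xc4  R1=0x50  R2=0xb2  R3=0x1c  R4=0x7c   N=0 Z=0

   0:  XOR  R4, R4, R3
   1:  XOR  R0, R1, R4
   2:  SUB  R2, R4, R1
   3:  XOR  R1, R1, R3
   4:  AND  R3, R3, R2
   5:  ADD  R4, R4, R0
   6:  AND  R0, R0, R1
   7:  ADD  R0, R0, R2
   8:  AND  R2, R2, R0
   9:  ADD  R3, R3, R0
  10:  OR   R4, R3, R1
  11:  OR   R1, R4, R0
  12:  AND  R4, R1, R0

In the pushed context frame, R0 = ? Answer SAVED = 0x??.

SAVED = 0x10

after  0: R0=0xc4 R1=0x50 R2=0xb2 R3=0x1c R4=0x60  N=0 Z=0
after  1: R0=0x30 R1=0x50 R2=0xb2 R3=0x1c R4=0x60  N=0 Z=0
after  2: R0=0x30 R1=0x50 R2=0x10 R3=0x1c R4=0x60  N=0 Z=0
after  3: R0=0x30 R1=0x4c R2=0x10 R3=0x1c R4=0x60  N=0 Z=0
after  4: R0=0x30 R1=0x4c R2=0x10 R3=0x10 R4=0x60  N=0 Z=0
after  5: R0=0x30 R1=0x4c R2=0x10 R3=0x10 R4=0x90  N=1 Z=0
after  6: R0=0x00 R1=0x4c R2=0x10 R3=0x10 R4=0x90  N=0 Z=1
after  7: R0=0x10 R1=0x4c R2=0x10 R3=0x10 R4=0x90  N=0 Z=0
after  8: R0=0x10 R1=0x4c R2=0x10 R3=0x10 R4=0x90  N=0 Z=0
after  9: R0=0x10 R1=0x4c R2=0x10 R3=0x20 R4=0x90  N=0 Z=0
-- IRQ taken; context saved, return-PC = 10 --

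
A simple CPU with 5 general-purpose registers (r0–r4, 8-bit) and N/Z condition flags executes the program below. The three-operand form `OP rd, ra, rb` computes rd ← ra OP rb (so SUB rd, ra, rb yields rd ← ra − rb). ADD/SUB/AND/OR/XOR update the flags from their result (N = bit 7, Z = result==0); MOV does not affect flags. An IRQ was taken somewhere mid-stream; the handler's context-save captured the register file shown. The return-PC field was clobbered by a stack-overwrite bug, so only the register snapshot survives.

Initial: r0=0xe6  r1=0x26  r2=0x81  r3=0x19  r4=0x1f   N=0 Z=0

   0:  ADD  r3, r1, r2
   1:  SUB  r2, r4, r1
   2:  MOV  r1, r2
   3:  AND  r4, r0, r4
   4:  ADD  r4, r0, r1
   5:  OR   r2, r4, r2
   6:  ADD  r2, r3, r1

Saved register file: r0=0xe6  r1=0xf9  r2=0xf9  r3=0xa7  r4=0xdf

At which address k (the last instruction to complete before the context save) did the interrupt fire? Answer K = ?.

after  0: r0=0xe6 r1=0x26 r2=0x81 r3=0xa7 r4=0x1f  N=1 Z=0
after  1: r0=0xe6 r1=0x26 r2=0xf9 r3=0xa7 r4=0x1f  N=1 Z=0
after  2: r0=0xe6 r1=0xf9 r2=0xf9 r3=0xa7 r4=0x1f  N=1 Z=0
after  3: r0=0xe6 r1=0xf9 r2=0xf9 r3=0xa7 r4=0x06  N=0 Z=0
after  4: r0=0xe6 r1=0xf9 r2=0xf9 r3=0xa7 r4=0xdf  N=1 Z=0
-- IRQ taken; context saved, return-PC = 5 --

K = 4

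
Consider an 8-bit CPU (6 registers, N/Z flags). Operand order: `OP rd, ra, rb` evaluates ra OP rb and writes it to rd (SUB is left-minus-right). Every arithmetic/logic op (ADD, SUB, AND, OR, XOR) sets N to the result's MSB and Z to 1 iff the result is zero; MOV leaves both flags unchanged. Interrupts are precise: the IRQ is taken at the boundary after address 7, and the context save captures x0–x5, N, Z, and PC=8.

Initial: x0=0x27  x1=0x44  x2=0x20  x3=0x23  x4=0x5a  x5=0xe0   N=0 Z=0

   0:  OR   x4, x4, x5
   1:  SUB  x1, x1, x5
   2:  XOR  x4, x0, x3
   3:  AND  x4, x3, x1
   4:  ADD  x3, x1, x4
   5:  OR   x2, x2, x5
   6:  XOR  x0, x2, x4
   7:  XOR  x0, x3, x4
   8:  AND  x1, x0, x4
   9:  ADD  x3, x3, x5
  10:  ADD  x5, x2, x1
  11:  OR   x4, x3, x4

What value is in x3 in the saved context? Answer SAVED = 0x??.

SAVED = 0x84

after  0: x0=0x27 x1=0x44 x2=0x20 x3=0x23 x4=0xfa x5=0xe0  N=1 Z=0
after  1: x0=0x27 x1=0x64 x2=0x20 x3=0x23 x4=0xfa x5=0xe0  N=0 Z=0
after  2: x0=0x27 x1=0x64 x2=0x20 x3=0x23 x4=0x04 x5=0xe0  N=0 Z=0
after  3: x0=0x27 x1=0x64 x2=0x20 x3=0x23 x4=0x20 x5=0xe0  N=0 Z=0
after  4: x0=0x27 x1=0x64 x2=0x20 x3=0x84 x4=0x20 x5=0xe0  N=1 Z=0
after  5: x0=0x27 x1=0x64 x2=0xe0 x3=0x84 x4=0x20 x5=0xe0  N=1 Z=0
after  6: x0=0xc0 x1=0x64 x2=0xe0 x3=0x84 x4=0x20 x5=0xe0  N=1 Z=0
after  7: x0=0xa4 x1=0x64 x2=0xe0 x3=0x84 x4=0x20 x5=0xe0  N=1 Z=0
-- IRQ taken; context saved, return-PC = 8 --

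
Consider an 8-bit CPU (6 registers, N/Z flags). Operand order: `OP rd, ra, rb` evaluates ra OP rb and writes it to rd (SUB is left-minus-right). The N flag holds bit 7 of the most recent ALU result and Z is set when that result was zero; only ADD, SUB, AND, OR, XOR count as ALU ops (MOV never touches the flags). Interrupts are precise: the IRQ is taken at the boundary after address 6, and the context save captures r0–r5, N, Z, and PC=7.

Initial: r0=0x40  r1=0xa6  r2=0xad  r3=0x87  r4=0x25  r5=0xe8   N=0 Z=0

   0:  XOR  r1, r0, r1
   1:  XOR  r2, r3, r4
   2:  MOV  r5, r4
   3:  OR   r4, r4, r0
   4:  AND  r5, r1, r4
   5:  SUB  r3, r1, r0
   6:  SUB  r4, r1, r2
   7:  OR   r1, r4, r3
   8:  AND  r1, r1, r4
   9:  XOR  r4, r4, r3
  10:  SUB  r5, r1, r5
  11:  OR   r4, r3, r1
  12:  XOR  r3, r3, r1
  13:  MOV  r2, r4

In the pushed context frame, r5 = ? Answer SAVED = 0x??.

after  0: r0=0x40 r1=0xe6 r2=0xad r3=0x87 r4=0x25 r5=0xe8  N=1 Z=0
after  1: r0=0x40 r1=0xe6 r2=0xa2 r3=0x87 r4=0x25 r5=0xe8  N=1 Z=0
after  2: r0=0x40 r1=0xe6 r2=0xa2 r3=0x87 r4=0x25 r5=0x25  N=1 Z=0
after  3: r0=0x40 r1=0xe6 r2=0xa2 r3=0x87 r4=0x65 r5=0x25  N=0 Z=0
after  4: r0=0x40 r1=0xe6 r2=0xa2 r3=0x87 r4=0x65 r5=0x64  N=0 Z=0
after  5: r0=0x40 r1=0xe6 r2=0xa2 r3=0xa6 r4=0x65 r5=0x64  N=1 Z=0
after  6: r0=0x40 r1=0xe6 r2=0xa2 r3=0xa6 r4=0x44 r5=0x64  N=0 Z=0
-- IRQ taken; context saved, return-PC = 7 --

SAVED = 0x64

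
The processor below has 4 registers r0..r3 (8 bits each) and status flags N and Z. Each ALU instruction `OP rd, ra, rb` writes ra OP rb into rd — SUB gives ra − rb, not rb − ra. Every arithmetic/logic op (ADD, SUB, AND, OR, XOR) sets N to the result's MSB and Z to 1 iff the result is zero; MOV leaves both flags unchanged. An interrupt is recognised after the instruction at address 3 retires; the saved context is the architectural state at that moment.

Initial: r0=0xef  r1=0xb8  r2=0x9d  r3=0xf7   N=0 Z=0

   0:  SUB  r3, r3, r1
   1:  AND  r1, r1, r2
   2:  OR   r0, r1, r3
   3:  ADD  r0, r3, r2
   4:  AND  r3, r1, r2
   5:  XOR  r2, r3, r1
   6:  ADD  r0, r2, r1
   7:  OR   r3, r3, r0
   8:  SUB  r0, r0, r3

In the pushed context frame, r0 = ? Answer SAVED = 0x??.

after  0: r0=0xef r1=0xb8 r2=0x9d r3=0x3f  N=0 Z=0
after  1: r0=0xef r1=0x98 r2=0x9d r3=0x3f  N=1 Z=0
after  2: r0=0xbf r1=0x98 r2=0x9d r3=0x3f  N=1 Z=0
after  3: r0=0xdc r1=0x98 r2=0x9d r3=0x3f  N=1 Z=0
-- IRQ taken; context saved, return-PC = 4 --

SAVED = 0xdc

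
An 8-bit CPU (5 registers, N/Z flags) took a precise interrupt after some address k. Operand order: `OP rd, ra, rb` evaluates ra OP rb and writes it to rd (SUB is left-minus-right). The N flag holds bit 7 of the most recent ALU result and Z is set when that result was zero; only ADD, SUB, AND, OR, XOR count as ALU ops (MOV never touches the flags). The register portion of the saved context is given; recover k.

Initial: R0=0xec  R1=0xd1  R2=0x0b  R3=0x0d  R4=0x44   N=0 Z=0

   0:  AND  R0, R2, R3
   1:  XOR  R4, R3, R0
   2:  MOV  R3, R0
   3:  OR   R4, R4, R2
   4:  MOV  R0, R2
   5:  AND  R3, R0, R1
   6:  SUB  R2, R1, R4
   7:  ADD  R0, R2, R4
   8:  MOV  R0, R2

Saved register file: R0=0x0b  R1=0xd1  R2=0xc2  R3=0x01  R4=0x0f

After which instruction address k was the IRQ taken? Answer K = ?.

K = 6

after  0: R0=0x09 R1=0xd1 R2=0x0b R3=0x0d R4=0x44  N=0 Z=0
after  1: R0=0x09 R1=0xd1 R2=0x0b R3=0x0d R4=0x04  N=0 Z=0
after  2: R0=0x09 R1=0xd1 R2=0x0b R3=0x09 R4=0x04  N=0 Z=0
after  3: R0=0x09 R1=0xd1 R2=0x0b R3=0x09 R4=0x0f  N=0 Z=0
after  4: R0=0x0b R1=0xd1 R2=0x0b R3=0x09 R4=0x0f  N=0 Z=0
after  5: R0=0x0b R1=0xd1 R2=0x0b R3=0x01 R4=0x0f  N=0 Z=0
after  6: R0=0x0b R1=0xd1 R2=0xc2 R3=0x01 R4=0x0f  N=1 Z=0
-- IRQ taken; context saved, return-PC = 7 --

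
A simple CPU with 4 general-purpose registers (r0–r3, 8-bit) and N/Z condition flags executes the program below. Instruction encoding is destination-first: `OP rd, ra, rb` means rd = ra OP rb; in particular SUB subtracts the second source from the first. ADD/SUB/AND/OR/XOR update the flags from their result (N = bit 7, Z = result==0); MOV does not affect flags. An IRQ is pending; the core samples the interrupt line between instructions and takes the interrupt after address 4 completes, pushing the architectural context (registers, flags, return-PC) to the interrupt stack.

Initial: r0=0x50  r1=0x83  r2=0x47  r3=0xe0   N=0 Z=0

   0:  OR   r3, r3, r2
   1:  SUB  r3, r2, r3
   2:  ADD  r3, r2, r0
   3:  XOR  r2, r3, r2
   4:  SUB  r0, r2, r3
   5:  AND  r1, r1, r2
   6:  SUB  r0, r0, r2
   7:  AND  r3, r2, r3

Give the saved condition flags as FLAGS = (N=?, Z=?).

FLAGS = (N=0, Z=0)

after  0: r0=0x50 r1=0x83 r2=0x47 r3=0xe7  N=1 Z=0
after  1: r0=0x50 r1=0x83 r2=0x47 r3=0x60  N=0 Z=0
after  2: r0=0x50 r1=0x83 r2=0x47 r3=0x97  N=1 Z=0
after  3: r0=0x50 r1=0x83 r2=0xd0 r3=0x97  N=1 Z=0
after  4: r0=0x39 r1=0x83 r2=0xd0 r3=0x97  N=0 Z=0
-- IRQ taken; context saved, return-PC = 5 --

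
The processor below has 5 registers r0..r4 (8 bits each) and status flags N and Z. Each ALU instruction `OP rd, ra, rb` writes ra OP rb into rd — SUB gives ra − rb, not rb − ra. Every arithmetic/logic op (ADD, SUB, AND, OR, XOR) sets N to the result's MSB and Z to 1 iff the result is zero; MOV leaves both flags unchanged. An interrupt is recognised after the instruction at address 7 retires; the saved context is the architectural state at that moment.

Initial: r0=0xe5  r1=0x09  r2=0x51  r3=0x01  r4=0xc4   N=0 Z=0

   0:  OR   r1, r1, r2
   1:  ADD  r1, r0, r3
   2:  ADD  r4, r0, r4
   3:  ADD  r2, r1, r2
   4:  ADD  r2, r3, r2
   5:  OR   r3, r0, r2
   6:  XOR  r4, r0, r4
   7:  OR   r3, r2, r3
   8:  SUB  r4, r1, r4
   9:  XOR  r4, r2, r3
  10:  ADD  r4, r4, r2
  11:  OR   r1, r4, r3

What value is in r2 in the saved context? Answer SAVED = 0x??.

after  0: r0=0xe5 r1=0x59 r2=0x51 r3=0x01 r4=0xc4  N=0 Z=0
after  1: r0=0xe5 r1=0xe6 r2=0x51 r3=0x01 r4=0xc4  N=1 Z=0
after  2: r0=0xe5 r1=0xe6 r2=0x51 r3=0x01 r4=0xa9  N=1 Z=0
after  3: r0=0xe5 r1=0xe6 r2=0x37 r3=0x01 r4=0xa9  N=0 Z=0
after  4: r0=0xe5 r1=0xe6 r2=0x38 r3=0x01 r4=0xa9  N=0 Z=0
after  5: r0=0xe5 r1=0xe6 r2=0x38 r3=0xfd r4=0xa9  N=1 Z=0
after  6: r0=0xe5 r1=0xe6 r2=0x38 r3=0xfd r4=0x4c  N=0 Z=0
after  7: r0=0xe5 r1=0xe6 r2=0x38 r3=0xfd r4=0x4c  N=1 Z=0
-- IRQ taken; context saved, return-PC = 8 --

SAVED = 0x38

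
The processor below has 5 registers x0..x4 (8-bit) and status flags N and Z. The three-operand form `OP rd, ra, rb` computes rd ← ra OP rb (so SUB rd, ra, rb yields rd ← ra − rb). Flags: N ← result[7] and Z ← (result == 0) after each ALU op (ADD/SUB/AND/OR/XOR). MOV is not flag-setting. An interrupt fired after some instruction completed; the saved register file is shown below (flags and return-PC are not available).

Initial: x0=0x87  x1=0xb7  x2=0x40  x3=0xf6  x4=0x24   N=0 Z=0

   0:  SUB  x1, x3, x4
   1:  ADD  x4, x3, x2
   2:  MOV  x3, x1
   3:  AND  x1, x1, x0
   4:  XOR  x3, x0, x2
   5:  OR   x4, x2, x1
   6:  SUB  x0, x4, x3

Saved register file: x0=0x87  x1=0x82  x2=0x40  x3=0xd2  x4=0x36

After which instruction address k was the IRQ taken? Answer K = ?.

K = 3

after  0: x0=0x87 x1=0xd2 x2=0x40 x3=0xf6 x4=0x24  N=1 Z=0
after  1: x0=0x87 x1=0xd2 x2=0x40 x3=0xf6 x4=0x36  N=0 Z=0
after  2: x0=0x87 x1=0xd2 x2=0x40 x3=0xd2 x4=0x36  N=0 Z=0
after  3: x0=0x87 x1=0x82 x2=0x40 x3=0xd2 x4=0x36  N=1 Z=0
-- IRQ taken; context saved, return-PC = 4 --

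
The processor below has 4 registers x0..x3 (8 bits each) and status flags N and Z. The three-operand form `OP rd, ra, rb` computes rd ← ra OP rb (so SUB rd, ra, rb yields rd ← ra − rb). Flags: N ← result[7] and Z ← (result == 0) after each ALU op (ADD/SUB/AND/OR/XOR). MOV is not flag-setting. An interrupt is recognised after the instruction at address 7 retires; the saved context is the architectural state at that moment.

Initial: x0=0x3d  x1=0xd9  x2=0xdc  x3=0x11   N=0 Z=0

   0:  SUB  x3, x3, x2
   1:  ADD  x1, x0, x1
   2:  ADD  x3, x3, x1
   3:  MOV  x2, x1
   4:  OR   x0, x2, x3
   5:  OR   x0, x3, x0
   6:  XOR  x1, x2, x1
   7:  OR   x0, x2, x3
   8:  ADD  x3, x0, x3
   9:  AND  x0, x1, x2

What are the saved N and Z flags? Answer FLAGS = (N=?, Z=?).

after  0: x0=0x3d x1=0xd9 x2=0xdc x3=0x35  N=0 Z=0
after  1: x0=0x3d x1=0x16 x2=0xdc x3=0x35  N=0 Z=0
after  2: x0=0x3d x1=0x16 x2=0xdc x3=0x4b  N=0 Z=0
after  3: x0=0x3d x1=0x16 x2=0x16 x3=0x4b  N=0 Z=0
after  4: x0=0x5f x1=0x16 x2=0x16 x3=0x4b  N=0 Z=0
after  5: x0=0x5f x1=0x16 x2=0x16 x3=0x4b  N=0 Z=0
after  6: x0=0x5f x1=0x00 x2=0x16 x3=0x4b  N=0 Z=1
after  7: x0=0x5f x1=0x00 x2=0x16 x3=0x4b  N=0 Z=0
-- IRQ taken; context saved, return-PC = 8 --

FLAGS = (N=0, Z=0)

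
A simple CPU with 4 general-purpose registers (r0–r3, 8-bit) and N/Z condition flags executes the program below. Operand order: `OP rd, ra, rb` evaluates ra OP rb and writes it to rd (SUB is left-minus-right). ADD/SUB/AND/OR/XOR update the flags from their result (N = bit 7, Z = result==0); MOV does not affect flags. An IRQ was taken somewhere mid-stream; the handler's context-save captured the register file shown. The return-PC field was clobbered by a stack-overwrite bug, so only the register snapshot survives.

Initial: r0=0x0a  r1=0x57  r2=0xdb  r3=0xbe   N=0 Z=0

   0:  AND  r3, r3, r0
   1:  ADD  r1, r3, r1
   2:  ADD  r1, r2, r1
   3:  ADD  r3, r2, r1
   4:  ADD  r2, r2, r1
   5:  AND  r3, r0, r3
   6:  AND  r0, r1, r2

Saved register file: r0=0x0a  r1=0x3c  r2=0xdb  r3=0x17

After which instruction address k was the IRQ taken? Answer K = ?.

K = 3

after  0: r0=0x0a r1=0x57 r2=0xdb r3=0x0a  N=0 Z=0
after  1: r0=0x0a r1=0x61 r2=0xdb r3=0x0a  N=0 Z=0
after  2: r0=0x0a r1=0x3c r2=0xdb r3=0x0a  N=0 Z=0
after  3: r0=0x0a r1=0x3c r2=0xdb r3=0x17  N=0 Z=0
-- IRQ taken; context saved, return-PC = 4 --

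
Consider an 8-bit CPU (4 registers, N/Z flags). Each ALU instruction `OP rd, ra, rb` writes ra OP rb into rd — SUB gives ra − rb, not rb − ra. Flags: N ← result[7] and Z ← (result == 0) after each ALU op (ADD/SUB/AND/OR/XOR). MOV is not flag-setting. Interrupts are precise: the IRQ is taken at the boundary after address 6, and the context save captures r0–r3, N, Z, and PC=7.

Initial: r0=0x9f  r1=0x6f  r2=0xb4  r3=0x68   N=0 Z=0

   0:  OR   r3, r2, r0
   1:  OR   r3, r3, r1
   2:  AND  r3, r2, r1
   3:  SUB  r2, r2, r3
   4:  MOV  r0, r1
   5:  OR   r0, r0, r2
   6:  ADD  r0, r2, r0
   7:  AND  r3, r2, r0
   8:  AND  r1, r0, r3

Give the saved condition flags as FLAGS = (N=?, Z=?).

after  0: r0=0x9f r1=0x6f r2=0xb4 r3=0xbf  N=1 Z=0
after  1: r0=0x9f r1=0x6f r2=0xb4 r3=0xff  N=1 Z=0
after  2: r0=0x9f r1=0x6f r2=0xb4 r3=0x24  N=0 Z=0
after  3: r0=0x9f r1=0x6f r2=0x90 r3=0x24  N=1 Z=0
after  4: r0=0x6f r1=0x6f r2=0x90 r3=0x24  N=1 Z=0
after  5: r0=0xff r1=0x6f r2=0x90 r3=0x24  N=1 Z=0
after  6: r0=0x8f r1=0x6f r2=0x90 r3=0x24  N=1 Z=0
-- IRQ taken; context saved, return-PC = 7 --

FLAGS = (N=1, Z=0)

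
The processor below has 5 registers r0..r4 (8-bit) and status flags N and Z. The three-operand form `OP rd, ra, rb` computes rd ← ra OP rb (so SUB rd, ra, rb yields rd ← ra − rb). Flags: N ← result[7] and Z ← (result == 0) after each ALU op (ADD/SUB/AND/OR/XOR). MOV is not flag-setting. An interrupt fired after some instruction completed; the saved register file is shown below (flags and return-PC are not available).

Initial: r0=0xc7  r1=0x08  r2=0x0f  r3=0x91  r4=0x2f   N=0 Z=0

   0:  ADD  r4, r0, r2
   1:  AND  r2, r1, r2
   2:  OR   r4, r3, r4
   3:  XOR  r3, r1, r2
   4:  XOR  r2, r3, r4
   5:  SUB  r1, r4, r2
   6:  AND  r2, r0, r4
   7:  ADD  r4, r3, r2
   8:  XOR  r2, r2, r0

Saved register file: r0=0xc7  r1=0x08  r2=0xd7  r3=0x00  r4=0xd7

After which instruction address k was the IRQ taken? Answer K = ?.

after  0: r0=0xc7 r1=0x08 r2=0x0f r3=0x91 r4=0xd6  N=1 Z=0
after  1: r0=0xc7 r1=0x08 r2=0x08 r3=0x91 r4=0xd6  N=0 Z=0
after  2: r0=0xc7 r1=0x08 r2=0x08 r3=0x91 r4=0xd7  N=1 Z=0
after  3: r0=0xc7 r1=0x08 r2=0x08 r3=0x00 r4=0xd7  N=0 Z=1
after  4: r0=0xc7 r1=0x08 r2=0xd7 r3=0x00 r4=0xd7  N=1 Z=0
-- IRQ taken; context saved, return-PC = 5 --

K = 4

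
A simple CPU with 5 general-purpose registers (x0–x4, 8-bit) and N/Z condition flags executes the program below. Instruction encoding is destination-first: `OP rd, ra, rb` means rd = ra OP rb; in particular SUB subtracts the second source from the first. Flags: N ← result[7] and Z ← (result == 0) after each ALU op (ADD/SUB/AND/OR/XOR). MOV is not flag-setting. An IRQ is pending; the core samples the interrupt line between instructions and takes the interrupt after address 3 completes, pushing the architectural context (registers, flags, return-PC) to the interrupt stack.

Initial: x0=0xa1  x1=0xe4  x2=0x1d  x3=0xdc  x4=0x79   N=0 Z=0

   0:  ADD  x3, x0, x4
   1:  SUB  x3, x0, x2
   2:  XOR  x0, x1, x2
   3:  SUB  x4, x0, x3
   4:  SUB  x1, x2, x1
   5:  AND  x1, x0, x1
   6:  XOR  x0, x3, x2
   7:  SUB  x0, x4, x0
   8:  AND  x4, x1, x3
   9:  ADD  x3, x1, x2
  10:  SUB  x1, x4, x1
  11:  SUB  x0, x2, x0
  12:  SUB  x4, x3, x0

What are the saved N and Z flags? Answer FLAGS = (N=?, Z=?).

FLAGS = (N=0, Z=0)

after  0: x0=0xa1 x1=0xe4 x2=0x1d x3=0x1a x4=0x79  N=0 Z=0
after  1: x0=0xa1 x1=0xe4 x2=0x1d x3=0x84 x4=0x79  N=1 Z=0
after  2: x0=0xf9 x1=0xe4 x2=0x1d x3=0x84 x4=0x79  N=1 Z=0
after  3: x0=0xf9 x1=0xe4 x2=0x1d x3=0x84 x4=0x75  N=0 Z=0
-- IRQ taken; context saved, return-PC = 4 --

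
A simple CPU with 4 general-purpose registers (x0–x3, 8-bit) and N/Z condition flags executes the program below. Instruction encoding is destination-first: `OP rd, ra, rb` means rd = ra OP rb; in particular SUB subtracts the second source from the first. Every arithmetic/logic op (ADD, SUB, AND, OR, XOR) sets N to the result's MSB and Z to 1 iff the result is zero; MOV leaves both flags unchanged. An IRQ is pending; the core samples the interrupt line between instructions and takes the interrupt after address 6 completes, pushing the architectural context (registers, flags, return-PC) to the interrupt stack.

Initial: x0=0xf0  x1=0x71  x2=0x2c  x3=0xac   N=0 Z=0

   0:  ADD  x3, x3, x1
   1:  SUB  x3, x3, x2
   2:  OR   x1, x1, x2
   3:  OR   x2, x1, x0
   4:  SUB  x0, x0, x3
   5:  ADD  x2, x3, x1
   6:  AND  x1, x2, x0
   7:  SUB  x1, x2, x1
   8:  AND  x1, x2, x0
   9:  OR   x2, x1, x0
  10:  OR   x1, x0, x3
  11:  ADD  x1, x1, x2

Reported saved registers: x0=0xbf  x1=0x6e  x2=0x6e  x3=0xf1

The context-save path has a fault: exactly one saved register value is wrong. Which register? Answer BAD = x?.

after  0: x0=0xf0 x1=0x71 x2=0x2c x3=0x1d  N=0 Z=0
after  1: x0=0xf0 x1=0x71 x2=0x2c x3=0xf1  N=1 Z=0
after  2: x0=0xf0 x1=0x7d x2=0x2c x3=0xf1  N=0 Z=0
after  3: x0=0xf0 x1=0x7d x2=0xfd x3=0xf1  N=1 Z=0
after  4: x0=0xff x1=0x7d x2=0xfd x3=0xf1  N=1 Z=0
after  5: x0=0xff x1=0x7d x2=0x6e x3=0xf1  N=0 Z=0
after  6: x0=0xff x1=0x6e x2=0x6e x3=0xf1  N=0 Z=0
-- IRQ taken; context saved, return-PC = 7 --
mismatch: x0: reported 0xbf vs actual 0xff

BAD = x0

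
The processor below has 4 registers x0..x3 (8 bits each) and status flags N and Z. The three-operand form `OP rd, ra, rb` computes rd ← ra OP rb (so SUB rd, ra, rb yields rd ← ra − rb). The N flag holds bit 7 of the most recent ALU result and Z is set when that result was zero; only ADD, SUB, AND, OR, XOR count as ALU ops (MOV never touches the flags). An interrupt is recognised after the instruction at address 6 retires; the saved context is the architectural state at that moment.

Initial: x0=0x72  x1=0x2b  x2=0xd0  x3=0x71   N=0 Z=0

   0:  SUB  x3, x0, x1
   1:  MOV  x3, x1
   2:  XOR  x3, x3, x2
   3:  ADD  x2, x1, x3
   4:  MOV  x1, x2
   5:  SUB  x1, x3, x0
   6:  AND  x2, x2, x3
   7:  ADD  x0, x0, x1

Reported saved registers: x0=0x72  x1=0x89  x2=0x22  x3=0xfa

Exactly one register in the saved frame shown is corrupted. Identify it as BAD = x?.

after  0: x0=0x72 x1=0x2b x2=0xd0 x3=0x47  N=0 Z=0
after  1: x0=0x72 x1=0x2b x2=0xd0 x3=0x2b  N=0 Z=0
after  2: x0=0x72 x1=0x2b x2=0xd0 x3=0xfb  N=1 Z=0
after  3: x0=0x72 x1=0x2b x2=0x26 x3=0xfb  N=0 Z=0
after  4: x0=0x72 x1=0x26 x2=0x26 x3=0xfb  N=0 Z=0
after  5: x0=0x72 x1=0x89 x2=0x26 x3=0xfb  N=1 Z=0
after  6: x0=0x72 x1=0x89 x2=0x22 x3=0xfb  N=0 Z=0
-- IRQ taken; context saved, return-PC = 7 --
mismatch: x3: reported 0xfa vs actual 0xfb

BAD = x3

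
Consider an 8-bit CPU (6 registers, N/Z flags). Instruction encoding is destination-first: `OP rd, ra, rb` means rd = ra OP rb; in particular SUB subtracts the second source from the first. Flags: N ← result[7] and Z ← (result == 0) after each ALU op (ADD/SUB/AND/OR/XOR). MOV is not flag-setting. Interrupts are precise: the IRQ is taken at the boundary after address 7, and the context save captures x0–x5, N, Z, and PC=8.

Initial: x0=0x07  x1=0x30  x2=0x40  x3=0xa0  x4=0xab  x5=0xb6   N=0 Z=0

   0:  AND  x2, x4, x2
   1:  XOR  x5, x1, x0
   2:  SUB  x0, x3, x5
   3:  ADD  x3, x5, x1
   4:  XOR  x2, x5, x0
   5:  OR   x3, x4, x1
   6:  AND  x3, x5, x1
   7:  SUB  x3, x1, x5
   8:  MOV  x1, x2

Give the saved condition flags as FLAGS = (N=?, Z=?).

after  0: x0=0x07 x1=0x30 x2=0x00 x3=0xa0 x4=0xab x5=0xb6  N=0 Z=1
after  1: x0=0x07 x1=0x30 x2=0x00 x3=0xa0 x4=0xab x5=0x37  N=0 Z=0
after  2: x0=0x69 x1=0x30 x2=0x00 x3=0xa0 x4=0xab x5=0x37  N=0 Z=0
after  3: x0=0x69 x1=0x30 x2=0x00 x3=0x67 x4=0xab x5=0x37  N=0 Z=0
after  4: x0=0x69 x1=0x30 x2=0x5e x3=0x67 x4=0xab x5=0x37  N=0 Z=0
after  5: x0=0x69 x1=0x30 x2=0x5e x3=0xbb x4=0xab x5=0x37  N=1 Z=0
after  6: x0=0x69 x1=0x30 x2=0x5e x3=0x30 x4=0xab x5=0x37  N=0 Z=0
after  7: x0=0x69 x1=0x30 x2=0x5e x3=0xf9 x4=0xab x5=0x37  N=1 Z=0
-- IRQ taken; context saved, return-PC = 8 --

FLAGS = (N=1, Z=0)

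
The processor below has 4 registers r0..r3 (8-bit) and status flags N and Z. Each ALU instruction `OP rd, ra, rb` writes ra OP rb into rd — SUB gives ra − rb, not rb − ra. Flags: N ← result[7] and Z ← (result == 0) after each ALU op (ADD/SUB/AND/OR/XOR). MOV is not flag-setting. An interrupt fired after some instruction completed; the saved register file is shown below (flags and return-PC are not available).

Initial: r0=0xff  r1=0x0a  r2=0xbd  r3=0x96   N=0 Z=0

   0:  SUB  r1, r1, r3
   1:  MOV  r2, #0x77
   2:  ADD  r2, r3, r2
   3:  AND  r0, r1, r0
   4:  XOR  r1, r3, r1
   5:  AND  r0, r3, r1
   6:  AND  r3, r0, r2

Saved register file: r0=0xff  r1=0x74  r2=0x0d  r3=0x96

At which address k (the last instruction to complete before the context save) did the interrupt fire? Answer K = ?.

after  0: r0=0xff r1=0x74 r2=0xbd r3=0x96  N=0 Z=0
after  1: r0=0xff r1=0x74 r2=0x77 r3=0x96  N=0 Z=0
after  2: r0=0xff r1=0x74 r2=0x0d r3=0x96  N=0 Z=0
-- IRQ taken; context saved, return-PC = 3 --

K = 2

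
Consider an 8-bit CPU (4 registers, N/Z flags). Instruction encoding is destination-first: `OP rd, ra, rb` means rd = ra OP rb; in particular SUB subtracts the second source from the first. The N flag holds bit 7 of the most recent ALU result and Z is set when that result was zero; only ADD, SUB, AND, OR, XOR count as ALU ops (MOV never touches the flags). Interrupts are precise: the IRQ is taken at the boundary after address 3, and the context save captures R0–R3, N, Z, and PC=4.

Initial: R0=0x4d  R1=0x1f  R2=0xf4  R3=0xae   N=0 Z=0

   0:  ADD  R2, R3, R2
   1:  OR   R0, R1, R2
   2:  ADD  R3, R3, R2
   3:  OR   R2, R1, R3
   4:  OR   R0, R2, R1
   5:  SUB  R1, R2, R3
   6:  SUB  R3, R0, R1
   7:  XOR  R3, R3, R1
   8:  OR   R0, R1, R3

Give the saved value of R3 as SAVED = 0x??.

SAVED = 0x50

after  0: R0=0x4d R1=0x1f R2=0xa2 R3=0xae  N=1 Z=0
after  1: R0=0xbf R1=0x1f R2=0xa2 R3=0xae  N=1 Z=0
after  2: R0=0xbf R1=0x1f R2=0xa2 R3=0x50  N=0 Z=0
after  3: R0=0xbf R1=0x1f R2=0x5f R3=0x50  N=0 Z=0
-- IRQ taken; context saved, return-PC = 4 --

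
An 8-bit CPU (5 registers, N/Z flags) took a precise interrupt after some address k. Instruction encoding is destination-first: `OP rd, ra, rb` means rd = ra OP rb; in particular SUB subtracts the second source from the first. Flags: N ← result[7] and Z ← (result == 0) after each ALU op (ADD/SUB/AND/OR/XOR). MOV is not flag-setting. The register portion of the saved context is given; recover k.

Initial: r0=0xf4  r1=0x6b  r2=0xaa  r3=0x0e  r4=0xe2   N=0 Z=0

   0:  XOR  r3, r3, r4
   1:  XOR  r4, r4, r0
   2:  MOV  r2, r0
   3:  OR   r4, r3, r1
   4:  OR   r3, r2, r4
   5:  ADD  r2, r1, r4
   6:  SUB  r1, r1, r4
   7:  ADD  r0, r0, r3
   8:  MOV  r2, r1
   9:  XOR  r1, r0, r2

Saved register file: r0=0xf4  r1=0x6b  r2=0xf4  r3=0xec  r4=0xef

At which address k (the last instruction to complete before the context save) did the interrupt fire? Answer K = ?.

K = 3

after  0: r0=0xf4 r1=0x6b r2=0xaa r3=0xec r4=0xe2  N=1 Z=0
after  1: r0=0xf4 r1=0x6b r2=0xaa r3=0xec r4=0x16  N=0 Z=0
after  2: r0=0xf4 r1=0x6b r2=0xf4 r3=0xec r4=0x16  N=0 Z=0
after  3: r0=0xf4 r1=0x6b r2=0xf4 r3=0xec r4=0xef  N=1 Z=0
-- IRQ taken; context saved, return-PC = 4 --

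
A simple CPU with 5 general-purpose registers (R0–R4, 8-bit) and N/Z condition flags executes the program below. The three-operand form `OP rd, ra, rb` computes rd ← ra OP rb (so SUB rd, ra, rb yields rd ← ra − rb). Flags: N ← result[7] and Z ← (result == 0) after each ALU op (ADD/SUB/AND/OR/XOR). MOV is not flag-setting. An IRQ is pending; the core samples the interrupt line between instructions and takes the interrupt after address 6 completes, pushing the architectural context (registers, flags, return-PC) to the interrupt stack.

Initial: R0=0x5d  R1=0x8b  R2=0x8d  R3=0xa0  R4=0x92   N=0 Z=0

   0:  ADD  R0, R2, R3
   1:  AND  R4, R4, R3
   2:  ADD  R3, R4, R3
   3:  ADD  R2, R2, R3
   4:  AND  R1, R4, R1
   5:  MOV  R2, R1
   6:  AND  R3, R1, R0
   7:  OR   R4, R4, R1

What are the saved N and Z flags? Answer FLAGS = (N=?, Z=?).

after  0: R0=0x2d R1=0x8b R2=0x8d R3=0xa0 R4=0x92  N=0 Z=0
after  1: R0=0x2d R1=0x8b R2=0x8d R3=0xa0 R4=0x80  N=1 Z=0
after  2: R0=0x2d R1=0x8b R2=0x8d R3=0x20 R4=0x80  N=0 Z=0
after  3: R0=0x2d R1=0x8b R2=0xad R3=0x20 R4=0x80  N=1 Z=0
after  4: R0=0x2d R1=0x80 R2=0xad R3=0x20 R4=0x80  N=1 Z=0
after  5: R0=0x2d R1=0x80 R2=0x80 R3=0x20 R4=0x80  N=1 Z=0
after  6: R0=0x2d R1=0x80 R2=0x80 R3=0x00 R4=0x80  N=0 Z=1
-- IRQ taken; context saved, return-PC = 7 --

FLAGS = (N=0, Z=1)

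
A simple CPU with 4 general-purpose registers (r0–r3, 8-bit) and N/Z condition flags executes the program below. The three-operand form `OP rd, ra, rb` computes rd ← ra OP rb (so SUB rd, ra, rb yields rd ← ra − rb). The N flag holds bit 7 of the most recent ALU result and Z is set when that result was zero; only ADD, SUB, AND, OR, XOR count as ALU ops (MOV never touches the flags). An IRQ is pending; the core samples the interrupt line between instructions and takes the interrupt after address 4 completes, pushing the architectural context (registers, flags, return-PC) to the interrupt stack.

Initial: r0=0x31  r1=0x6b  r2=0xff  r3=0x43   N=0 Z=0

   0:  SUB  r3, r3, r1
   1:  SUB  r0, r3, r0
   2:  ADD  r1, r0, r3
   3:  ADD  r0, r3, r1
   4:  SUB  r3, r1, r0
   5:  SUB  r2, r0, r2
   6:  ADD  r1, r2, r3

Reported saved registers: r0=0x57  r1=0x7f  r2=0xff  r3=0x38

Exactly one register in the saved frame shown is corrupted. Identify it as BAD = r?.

after  0: r0=0x31 r1=0x6b r2=0xff r3=0xd8  N=1 Z=0
after  1: r0=0xa7 r1=0x6b r2=0xff r3=0xd8  N=1 Z=0
after  2: r0=0xa7 r1=0x7f r2=0xff r3=0xd8  N=0 Z=0
after  3: r0=0x57 r1=0x7f r2=0xff r3=0xd8  N=0 Z=0
after  4: r0=0x57 r1=0x7f r2=0xff r3=0x28  N=0 Z=0
-- IRQ taken; context saved, return-PC = 5 --
mismatch: r3: reported 0x38 vs actual 0x28

BAD = r3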